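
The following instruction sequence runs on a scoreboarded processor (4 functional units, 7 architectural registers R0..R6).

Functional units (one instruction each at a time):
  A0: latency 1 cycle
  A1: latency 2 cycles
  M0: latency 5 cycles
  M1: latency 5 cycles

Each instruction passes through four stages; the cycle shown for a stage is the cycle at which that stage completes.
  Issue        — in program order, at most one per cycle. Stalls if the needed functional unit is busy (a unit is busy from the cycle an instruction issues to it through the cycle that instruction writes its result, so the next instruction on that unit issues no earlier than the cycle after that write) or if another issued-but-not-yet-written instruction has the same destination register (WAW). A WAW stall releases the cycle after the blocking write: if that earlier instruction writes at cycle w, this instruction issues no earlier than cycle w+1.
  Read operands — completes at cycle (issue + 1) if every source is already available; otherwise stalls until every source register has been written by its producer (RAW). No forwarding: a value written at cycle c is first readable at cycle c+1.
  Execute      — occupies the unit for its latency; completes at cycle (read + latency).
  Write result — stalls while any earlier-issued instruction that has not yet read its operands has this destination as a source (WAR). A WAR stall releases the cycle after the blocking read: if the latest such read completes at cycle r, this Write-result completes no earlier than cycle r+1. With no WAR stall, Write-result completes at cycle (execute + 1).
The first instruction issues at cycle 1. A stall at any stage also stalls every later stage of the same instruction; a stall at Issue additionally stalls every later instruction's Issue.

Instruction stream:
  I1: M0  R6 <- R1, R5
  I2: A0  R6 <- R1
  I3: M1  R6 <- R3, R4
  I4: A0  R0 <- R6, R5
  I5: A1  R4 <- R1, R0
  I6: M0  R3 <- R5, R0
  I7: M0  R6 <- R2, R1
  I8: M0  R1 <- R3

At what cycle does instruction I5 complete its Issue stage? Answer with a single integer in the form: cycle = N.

cycle = 15

I1: IS=1 RO=2 EX=7 WR=8
I2: IS=9 RO=10 EX=11 WR=12  [WAW R6: wait I1 write@8]
I3: IS=13 RO=14 EX=19 WR=20  [WAW R6: wait I2 write@12]
I4: IS=14 RO=21 EX=22 WR=23  [RAW R6: wait I3 write@20]
I5: IS=15 RO=24 EX=26 WR=27  [RAW R0: wait I4 write@23]
I6: IS=16 RO=24 EX=29 WR=30  [RAW R0: wait I4 write@23]
I7: IS=31 RO=32 EX=37 WR=38  [struct: M0 busy until I6 writes@30]
I8: IS=39 RO=40 EX=45 WR=46  [struct: M0 busy until I7 writes@38]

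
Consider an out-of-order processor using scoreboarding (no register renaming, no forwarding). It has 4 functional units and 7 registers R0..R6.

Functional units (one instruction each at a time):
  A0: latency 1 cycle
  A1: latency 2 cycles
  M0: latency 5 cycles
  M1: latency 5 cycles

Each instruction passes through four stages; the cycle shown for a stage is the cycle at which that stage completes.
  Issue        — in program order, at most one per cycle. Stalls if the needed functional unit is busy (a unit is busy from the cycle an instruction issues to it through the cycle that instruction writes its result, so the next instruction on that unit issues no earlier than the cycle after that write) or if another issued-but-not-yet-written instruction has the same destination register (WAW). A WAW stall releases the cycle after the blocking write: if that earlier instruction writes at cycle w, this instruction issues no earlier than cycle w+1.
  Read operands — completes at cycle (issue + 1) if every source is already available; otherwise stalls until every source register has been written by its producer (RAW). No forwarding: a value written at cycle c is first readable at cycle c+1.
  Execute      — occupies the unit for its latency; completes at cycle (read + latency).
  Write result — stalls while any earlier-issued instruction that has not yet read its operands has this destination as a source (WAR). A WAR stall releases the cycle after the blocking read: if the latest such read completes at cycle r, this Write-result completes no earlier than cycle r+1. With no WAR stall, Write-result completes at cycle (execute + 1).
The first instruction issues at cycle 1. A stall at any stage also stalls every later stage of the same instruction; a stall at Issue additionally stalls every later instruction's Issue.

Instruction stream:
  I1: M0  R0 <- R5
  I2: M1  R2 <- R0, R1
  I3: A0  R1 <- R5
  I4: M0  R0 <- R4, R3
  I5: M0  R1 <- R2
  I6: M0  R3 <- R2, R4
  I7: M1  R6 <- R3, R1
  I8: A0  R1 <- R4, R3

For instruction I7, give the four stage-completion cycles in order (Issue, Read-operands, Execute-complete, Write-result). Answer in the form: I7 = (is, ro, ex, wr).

I7 = (26, 33, 38, 39)

cycle 1: issue I1 (M0)
cycle 2: I1 read-ops; issue I2 (M1)
cycle 3: issue I3 (A0)
cycle 4: I3 read-ops
cycle 5: I3 finished on A0
cycle 7: I1 finished on M0
cycle 8: I1→R0
cycle 9: I2 read-ops; issue I4 (M0)
cycle 10: I3→R1; I4 read-ops
cycle 14: I2 finished on M1
cycle 15: I2→R2; I4 finished on M0
cycle 16: I4→R0
cycle 17: issue I5 (M0)
cycle 18: I5 read-ops
cycle 23: I5 finished on M0
cycle 24: I5→R1
cycle 25: issue I6 (M0)
cycle 26: I6 read-ops; issue I7 (M1)
cycle 27: issue I8 (A0)
cycle 31: I6 finished on M0
cycle 32: I6→R3
cycle 33: I7 read-ops; I8 read-ops
cycle 34: I8 finished on A0
cycle 35: I8→R1
cycle 38: I7 finished on M1
cycle 39: I7→R6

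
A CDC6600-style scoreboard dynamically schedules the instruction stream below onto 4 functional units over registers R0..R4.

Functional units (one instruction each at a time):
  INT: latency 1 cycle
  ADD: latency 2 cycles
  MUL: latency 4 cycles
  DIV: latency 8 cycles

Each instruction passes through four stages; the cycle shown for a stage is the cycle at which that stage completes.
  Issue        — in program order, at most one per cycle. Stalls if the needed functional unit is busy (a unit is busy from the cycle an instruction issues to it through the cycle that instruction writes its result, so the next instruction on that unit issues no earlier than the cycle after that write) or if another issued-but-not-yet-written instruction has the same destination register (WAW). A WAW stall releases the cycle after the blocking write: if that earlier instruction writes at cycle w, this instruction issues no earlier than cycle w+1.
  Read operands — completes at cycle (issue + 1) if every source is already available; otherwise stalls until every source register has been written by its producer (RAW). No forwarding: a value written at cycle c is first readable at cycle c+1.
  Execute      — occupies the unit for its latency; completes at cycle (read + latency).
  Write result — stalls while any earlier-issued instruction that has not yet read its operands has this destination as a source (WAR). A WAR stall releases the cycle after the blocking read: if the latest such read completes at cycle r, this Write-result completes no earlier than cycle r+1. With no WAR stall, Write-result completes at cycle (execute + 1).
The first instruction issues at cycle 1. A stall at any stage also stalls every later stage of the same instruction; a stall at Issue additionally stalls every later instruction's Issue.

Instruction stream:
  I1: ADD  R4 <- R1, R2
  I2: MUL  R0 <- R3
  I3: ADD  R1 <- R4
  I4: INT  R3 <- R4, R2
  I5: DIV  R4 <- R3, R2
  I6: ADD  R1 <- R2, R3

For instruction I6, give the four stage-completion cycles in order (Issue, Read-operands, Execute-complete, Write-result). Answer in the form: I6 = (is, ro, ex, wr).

I1: IS=1 RO=2 EX=4 WR=5
I2: IS=2 RO=3 EX=7 WR=8
I3: IS=6 RO=7 EX=9 WR=10  [struct: ADD busy until I1 writes@5]
I4: IS=7 RO=8 EX=9 WR=10
I5: IS=8 RO=11 EX=19 WR=20  [RAW R3: wait I4 write@10]
I6: IS=11 RO=12 EX=14 WR=15  [struct: ADD busy until I3 writes@10]

I6 = (11, 12, 14, 15)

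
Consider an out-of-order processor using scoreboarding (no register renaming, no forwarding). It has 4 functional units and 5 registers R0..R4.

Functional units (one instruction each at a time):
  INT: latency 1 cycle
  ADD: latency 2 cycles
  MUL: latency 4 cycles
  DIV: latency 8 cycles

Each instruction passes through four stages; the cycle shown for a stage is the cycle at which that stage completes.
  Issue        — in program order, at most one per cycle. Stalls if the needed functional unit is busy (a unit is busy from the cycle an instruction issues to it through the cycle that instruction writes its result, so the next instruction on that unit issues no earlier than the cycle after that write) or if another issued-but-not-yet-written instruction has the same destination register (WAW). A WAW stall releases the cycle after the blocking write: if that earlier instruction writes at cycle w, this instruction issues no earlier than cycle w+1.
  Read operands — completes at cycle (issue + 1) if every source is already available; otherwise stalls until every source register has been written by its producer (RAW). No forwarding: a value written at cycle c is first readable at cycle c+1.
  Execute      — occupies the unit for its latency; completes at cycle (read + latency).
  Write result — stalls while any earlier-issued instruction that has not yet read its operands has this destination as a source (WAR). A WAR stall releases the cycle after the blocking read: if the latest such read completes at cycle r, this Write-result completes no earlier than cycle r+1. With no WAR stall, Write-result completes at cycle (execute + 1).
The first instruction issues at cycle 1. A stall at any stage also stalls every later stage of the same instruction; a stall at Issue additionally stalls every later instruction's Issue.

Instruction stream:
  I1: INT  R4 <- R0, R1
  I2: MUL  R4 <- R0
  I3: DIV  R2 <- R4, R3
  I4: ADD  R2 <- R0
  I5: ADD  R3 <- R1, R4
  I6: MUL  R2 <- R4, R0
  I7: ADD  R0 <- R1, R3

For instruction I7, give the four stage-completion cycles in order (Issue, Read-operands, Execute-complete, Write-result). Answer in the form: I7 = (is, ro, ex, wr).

t=1  I1 issues→INT
t=2  I1 reads
t=3  I1 exec-done
t=4  I1 writes R4
t=5  I2 issues→MUL
t=6  I2 reads · I3 issues→DIV
t=10  I2 exec-done
t=11  I2 writes R4
t=12  I3 reads
t=20  I3 exec-done
t=21  I3 writes R2
t=22  I4 issues→ADD
t=23  I4 reads
t=25  I4 exec-done
t=26  I4 writes R2
t=27  I5 issues→ADD
t=28  I5 reads · I6 issues→MUL
t=29  I6 reads
t=30  I5 exec-done
t=31  I5 writes R3
t=32  I7 issues→ADD
t=33  I6 exec-done · I7 reads
t=34  I6 writes R2
t=35  I7 exec-done
t=36  I7 writes R0

I7 = (32, 33, 35, 36)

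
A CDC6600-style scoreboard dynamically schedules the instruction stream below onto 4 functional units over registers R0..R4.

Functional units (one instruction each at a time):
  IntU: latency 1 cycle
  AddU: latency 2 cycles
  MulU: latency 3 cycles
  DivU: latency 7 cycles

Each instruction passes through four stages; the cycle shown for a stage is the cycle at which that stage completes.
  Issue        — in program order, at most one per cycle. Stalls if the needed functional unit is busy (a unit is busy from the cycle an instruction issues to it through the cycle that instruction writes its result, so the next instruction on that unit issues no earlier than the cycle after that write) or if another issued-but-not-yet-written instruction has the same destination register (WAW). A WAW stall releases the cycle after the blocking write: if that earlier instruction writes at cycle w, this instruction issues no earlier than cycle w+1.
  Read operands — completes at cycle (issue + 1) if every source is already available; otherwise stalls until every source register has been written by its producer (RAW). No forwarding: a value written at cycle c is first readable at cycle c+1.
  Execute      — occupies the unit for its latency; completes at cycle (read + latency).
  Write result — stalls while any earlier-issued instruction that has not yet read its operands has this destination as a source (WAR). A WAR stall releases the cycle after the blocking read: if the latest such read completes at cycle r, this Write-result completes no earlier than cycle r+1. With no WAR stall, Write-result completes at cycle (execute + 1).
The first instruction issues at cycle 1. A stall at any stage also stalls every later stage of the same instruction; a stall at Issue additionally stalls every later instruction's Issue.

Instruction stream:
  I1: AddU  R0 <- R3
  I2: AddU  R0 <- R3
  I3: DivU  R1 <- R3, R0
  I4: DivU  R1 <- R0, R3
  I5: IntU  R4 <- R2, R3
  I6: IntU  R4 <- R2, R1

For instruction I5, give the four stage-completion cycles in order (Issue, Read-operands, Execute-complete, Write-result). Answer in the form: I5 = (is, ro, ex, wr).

I5 = (21, 22, 23, 24)

[1] issue I1 (AddU)
[2] I1 read-ops
[4] I1 finished on AddU
[5] I1→R0
[6] issue I2 (AddU)
[7] I2 read-ops · issue I3 (DivU)
[9] I2 finished on AddU
[10] I2→R0
[11] I3 read-ops
[18] I3 finished on DivU
[19] I3→R1
[20] issue I4 (DivU)
[21] I4 read-ops · issue I5 (IntU)
[22] I5 read-ops
[23] I5 finished on IntU
[24] I5→R4
[25] issue I6 (IntU)
[28] I4 finished on DivU
[29] I4→R1
[30] I6 read-ops
[31] I6 finished on IntU
[32] I6→R4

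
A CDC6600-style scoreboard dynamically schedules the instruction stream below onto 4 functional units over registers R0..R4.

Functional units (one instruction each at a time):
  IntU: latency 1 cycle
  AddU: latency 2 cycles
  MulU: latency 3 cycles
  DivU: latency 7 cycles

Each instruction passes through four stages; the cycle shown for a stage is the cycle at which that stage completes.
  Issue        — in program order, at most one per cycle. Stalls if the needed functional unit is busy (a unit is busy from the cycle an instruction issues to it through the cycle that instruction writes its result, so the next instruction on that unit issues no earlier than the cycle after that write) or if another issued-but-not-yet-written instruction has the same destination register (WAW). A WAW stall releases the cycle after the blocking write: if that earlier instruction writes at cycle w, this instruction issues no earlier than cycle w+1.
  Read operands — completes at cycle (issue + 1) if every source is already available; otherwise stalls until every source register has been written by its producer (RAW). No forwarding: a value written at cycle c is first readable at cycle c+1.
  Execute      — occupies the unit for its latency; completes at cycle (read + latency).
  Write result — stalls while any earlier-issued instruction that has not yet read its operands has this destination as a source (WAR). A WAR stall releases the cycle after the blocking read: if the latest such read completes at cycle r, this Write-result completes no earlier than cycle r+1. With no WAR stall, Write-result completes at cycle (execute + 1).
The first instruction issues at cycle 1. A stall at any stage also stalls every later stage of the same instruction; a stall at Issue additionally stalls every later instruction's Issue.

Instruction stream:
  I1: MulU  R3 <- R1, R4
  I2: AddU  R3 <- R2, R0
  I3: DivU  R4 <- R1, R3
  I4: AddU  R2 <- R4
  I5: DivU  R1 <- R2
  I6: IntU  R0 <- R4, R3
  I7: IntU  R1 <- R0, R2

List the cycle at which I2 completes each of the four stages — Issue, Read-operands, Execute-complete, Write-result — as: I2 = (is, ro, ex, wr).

t=1  I1 dispatched to MulU
t=2  I1 operands ready
t=5  I1 complete
t=6  R3←I1
t=7  I2 dispatched to AddU
t=8  I2 operands ready; I3 dispatched to DivU
t=10  I2 complete
t=11  R3←I2
t=12  I3 operands ready; I4 dispatched to AddU
t=19  I3 complete
t=20  R4←I3
t=21  I4 operands ready; I5 dispatched to DivU
t=22  I6 dispatched to IntU
t=23  I4 complete; I6 operands ready
t=24  R2←I4; I6 complete
t=25  I5 operands ready; R0←I6
t=32  I5 complete
t=33  R1←I5
t=34  I7 dispatched to IntU
t=35  I7 operands ready
t=36  I7 complete
t=37  R1←I7

I2 = (7, 8, 10, 11)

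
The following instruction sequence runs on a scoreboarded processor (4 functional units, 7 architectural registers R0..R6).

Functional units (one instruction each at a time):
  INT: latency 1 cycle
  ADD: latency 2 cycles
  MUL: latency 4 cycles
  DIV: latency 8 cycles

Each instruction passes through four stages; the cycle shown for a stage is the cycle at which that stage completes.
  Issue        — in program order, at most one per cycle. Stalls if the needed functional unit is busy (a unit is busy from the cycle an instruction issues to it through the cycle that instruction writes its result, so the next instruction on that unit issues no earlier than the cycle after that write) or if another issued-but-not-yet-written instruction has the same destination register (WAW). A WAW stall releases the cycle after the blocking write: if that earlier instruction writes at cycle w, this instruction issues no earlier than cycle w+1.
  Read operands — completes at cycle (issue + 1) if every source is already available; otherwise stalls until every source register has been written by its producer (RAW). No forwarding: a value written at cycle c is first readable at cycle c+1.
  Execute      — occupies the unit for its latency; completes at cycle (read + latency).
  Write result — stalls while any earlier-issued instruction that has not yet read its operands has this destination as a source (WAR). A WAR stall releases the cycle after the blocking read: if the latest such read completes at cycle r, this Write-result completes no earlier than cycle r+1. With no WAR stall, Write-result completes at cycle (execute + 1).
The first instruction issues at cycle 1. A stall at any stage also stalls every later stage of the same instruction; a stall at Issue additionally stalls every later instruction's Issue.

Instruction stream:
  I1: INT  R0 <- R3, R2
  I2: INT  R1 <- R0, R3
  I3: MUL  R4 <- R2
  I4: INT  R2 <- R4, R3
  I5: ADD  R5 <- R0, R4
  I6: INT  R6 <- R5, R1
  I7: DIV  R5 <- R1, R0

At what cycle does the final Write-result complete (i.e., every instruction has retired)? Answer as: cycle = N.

cycle = 27

cycle 1: I1 dispatched to INT
cycle 2: I1 operands ready
cycle 3: I1 complete
cycle 4: R0←I1
cycle 5: I2 dispatched to INT
cycle 6: I2 operands ready; I3 dispatched to MUL
cycle 7: I2 complete; I3 operands ready
cycle 8: R1←I2
cycle 9: I4 dispatched to INT
cycle 10: I5 dispatched to ADD
cycle 11: I3 complete
cycle 12: R4←I3
cycle 13: I4 operands ready; I5 operands ready
cycle 14: I4 complete
cycle 15: R2←I4; I5 complete
cycle 16: R5←I5; I6 dispatched to INT
cycle 17: I6 operands ready; I7 dispatched to DIV
cycle 18: I6 complete; I7 operands ready
cycle 19: R6←I6
cycle 26: I7 complete
cycle 27: R5←I7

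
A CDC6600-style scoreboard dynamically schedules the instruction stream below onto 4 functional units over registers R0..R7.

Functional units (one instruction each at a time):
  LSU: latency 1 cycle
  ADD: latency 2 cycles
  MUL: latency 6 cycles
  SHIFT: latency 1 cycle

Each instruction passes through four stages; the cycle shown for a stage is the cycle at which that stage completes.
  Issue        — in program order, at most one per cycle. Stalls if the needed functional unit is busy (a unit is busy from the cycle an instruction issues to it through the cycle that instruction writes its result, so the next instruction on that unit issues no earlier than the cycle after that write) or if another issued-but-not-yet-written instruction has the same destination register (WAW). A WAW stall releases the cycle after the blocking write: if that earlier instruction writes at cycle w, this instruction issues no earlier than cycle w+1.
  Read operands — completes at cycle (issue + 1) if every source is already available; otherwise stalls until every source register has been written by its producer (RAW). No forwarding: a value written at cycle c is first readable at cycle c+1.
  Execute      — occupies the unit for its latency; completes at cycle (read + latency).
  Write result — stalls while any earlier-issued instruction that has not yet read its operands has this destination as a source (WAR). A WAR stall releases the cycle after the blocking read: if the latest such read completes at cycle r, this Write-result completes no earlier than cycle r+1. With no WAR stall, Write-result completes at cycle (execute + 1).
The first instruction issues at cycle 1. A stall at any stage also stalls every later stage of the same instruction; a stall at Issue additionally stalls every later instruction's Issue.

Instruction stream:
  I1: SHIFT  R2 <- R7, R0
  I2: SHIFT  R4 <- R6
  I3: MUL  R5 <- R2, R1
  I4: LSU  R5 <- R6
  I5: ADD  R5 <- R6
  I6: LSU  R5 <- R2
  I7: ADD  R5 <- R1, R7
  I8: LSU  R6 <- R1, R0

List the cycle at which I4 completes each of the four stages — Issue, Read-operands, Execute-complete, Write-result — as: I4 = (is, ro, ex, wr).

I4 = (15, 16, 17, 18)

I1 -> (1, 2, 3, 4)
I2 -> (5, 6, 7, 8)  // struct: SHIFT busy until I1 writes@4
I3 -> (6, 7, 13, 14)
I4 -> (15, 16, 17, 18)  // WAW R5: wait I3 write@14
I5 -> (19, 20, 22, 23)  // WAW R5: wait I4 write@18
I6 -> (24, 25, 26, 27)  // WAW R5: wait I5 write@23
I7 -> (28, 29, 31, 32)  // WAW R5: wait I6 write@27
I8 -> (29, 30, 31, 32)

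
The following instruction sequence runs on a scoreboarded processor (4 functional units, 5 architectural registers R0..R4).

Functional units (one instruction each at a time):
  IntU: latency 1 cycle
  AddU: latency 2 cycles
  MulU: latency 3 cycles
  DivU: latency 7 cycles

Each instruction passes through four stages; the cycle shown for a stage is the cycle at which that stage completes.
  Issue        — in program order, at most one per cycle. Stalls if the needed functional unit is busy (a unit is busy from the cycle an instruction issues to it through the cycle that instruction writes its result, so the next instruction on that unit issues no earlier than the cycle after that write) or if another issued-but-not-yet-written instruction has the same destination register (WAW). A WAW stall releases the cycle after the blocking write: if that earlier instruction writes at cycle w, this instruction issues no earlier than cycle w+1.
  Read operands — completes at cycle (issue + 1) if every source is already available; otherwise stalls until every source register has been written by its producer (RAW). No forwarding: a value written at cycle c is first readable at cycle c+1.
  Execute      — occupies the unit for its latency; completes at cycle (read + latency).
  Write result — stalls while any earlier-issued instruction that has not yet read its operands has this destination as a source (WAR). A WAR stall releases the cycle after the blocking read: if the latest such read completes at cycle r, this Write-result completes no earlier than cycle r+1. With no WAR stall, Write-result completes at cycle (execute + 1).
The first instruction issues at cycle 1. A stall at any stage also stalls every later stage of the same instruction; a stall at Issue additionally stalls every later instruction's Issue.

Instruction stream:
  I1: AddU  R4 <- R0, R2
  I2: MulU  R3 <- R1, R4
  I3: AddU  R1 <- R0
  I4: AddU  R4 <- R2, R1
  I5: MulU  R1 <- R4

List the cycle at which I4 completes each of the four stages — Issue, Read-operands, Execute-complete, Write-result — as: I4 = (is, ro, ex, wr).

1) issue 1, read 2, done 4, write 5
2) issue 2, read 6, done 9, write 10  <RAW R4: wait I1 write@5>
3) issue 6, read 7, done 9, write 10  <struct: AddU busy until I1 writes@5>
4) issue 11, read 12, done 14, write 15  <struct: AddU busy until I3 writes@10>
5) issue 12, read 16, done 19, write 20  <RAW R4: wait I4 write@15>

I4 = (11, 12, 14, 15)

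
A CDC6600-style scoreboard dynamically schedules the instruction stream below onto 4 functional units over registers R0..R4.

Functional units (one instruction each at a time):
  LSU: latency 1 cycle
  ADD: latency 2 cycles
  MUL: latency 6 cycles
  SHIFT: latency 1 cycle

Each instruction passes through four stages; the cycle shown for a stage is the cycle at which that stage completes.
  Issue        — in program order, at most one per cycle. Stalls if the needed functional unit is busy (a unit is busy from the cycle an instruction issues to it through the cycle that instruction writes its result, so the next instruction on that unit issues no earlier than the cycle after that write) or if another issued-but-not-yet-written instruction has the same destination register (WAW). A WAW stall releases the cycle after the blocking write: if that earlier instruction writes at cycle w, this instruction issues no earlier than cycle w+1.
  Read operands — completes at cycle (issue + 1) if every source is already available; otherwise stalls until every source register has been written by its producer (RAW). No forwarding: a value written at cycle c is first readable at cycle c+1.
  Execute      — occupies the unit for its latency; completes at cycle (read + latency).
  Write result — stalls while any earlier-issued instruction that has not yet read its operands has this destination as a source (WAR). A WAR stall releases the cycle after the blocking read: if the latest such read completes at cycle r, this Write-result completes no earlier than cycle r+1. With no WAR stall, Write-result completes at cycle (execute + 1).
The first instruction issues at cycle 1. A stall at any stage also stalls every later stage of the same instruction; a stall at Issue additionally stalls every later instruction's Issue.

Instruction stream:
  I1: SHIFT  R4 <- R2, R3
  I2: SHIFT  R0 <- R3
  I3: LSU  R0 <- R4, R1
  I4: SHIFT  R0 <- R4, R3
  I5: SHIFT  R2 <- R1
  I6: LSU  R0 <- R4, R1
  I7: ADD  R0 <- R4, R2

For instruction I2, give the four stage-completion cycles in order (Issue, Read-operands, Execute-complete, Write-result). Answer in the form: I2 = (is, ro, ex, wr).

I2 = (5, 6, 7, 8)

1) issue 1, read 2, done 3, write 4
2) issue 5, read 6, done 7, write 8  <struct: SHIFT busy until I1 writes@4>
3) issue 9, read 10, done 11, write 12  <WAW R0: wait I2 write@8>
4) issue 13, read 14, done 15, write 16  <WAW R0: wait I3 write@12>
5) issue 17, read 18, done 19, write 20  <struct: SHIFT busy until I4 writes@16>
6) issue 18, read 19, done 20, write 21
7) issue 22, read 23, done 25, write 26  <WAW R0: wait I6 write@21>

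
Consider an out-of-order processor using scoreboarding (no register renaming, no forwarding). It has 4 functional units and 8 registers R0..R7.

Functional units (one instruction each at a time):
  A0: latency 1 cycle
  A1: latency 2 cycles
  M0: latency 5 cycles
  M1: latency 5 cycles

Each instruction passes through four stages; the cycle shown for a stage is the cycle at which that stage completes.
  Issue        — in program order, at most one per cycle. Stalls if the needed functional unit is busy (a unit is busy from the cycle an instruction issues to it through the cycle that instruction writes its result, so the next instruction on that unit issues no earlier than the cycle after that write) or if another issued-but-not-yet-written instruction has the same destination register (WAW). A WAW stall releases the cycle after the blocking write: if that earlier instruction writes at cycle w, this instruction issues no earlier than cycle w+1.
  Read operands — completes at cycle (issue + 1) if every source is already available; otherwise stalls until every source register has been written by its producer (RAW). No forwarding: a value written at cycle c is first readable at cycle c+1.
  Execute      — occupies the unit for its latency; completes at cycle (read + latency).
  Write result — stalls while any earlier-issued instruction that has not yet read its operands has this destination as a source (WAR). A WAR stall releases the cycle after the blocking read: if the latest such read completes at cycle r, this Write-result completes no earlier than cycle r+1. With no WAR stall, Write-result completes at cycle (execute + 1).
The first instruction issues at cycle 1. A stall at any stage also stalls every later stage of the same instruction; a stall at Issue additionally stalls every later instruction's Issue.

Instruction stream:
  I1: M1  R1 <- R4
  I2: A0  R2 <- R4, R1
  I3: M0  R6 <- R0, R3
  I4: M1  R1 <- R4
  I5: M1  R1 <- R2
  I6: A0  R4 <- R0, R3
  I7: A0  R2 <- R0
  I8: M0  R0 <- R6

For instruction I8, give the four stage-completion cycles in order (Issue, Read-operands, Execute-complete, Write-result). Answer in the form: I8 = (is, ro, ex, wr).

I8 = (23, 24, 29, 30)

c1: I1 issues→M1
c2: I1 reads; I2 issues→A0
c3: I3 issues→M0
c4: I3 reads
c7: I1 exec-done
c8: I1 writes R1
c9: I2 reads; I3 exec-done; I4 issues→M1
c10: I2 exec-done; I3 writes R6; I4 reads
c11: I2 writes R2
c15: I4 exec-done
c16: I4 writes R1
c17: I5 issues→M1
c18: I5 reads; I6 issues→A0
c19: I6 reads
c20: I6 exec-done
c21: I6 writes R4
c22: I7 issues→A0
c23: I5 exec-done; I7 reads; I8 issues→M0
c24: I5 writes R1; I7 exec-done; I8 reads
c25: I7 writes R2
c29: I8 exec-done
c30: I8 writes R0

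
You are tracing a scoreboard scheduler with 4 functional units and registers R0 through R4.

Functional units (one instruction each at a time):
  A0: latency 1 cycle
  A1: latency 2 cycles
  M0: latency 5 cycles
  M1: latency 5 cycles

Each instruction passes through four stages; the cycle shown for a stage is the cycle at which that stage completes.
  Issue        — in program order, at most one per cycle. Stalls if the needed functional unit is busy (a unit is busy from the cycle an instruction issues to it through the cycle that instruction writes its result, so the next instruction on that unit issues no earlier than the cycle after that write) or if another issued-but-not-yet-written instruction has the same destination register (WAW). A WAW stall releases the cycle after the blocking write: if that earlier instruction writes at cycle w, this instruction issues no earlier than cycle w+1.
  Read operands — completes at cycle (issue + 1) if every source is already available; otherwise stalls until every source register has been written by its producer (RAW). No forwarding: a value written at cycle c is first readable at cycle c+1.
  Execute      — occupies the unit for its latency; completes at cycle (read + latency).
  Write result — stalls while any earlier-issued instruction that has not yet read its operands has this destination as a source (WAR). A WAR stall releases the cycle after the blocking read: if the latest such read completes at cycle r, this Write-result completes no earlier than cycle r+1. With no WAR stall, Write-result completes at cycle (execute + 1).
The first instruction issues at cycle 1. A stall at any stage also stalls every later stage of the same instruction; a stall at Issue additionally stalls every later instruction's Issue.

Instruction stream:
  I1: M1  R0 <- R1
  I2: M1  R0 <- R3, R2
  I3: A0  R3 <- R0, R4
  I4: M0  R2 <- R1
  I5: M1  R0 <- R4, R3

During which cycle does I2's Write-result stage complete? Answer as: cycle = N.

cycle 1: I1 issues→M1
cycle 2: I1 reads
cycle 7: I1 exec-done
cycle 8: I1 writes R0
cycle 9: I2 issues→M1
cycle 10: I2 reads · I3 issues→A0
cycle 11: I4 issues→M0
cycle 12: I4 reads
cycle 15: I2 exec-done
cycle 16: I2 writes R0
cycle 17: I3 reads · I4 exec-done · I5 issues→M1
cycle 18: I3 exec-done · I4 writes R2
cycle 19: I3 writes R3
cycle 20: I5 reads
cycle 25: I5 exec-done
cycle 26: I5 writes R0

cycle = 16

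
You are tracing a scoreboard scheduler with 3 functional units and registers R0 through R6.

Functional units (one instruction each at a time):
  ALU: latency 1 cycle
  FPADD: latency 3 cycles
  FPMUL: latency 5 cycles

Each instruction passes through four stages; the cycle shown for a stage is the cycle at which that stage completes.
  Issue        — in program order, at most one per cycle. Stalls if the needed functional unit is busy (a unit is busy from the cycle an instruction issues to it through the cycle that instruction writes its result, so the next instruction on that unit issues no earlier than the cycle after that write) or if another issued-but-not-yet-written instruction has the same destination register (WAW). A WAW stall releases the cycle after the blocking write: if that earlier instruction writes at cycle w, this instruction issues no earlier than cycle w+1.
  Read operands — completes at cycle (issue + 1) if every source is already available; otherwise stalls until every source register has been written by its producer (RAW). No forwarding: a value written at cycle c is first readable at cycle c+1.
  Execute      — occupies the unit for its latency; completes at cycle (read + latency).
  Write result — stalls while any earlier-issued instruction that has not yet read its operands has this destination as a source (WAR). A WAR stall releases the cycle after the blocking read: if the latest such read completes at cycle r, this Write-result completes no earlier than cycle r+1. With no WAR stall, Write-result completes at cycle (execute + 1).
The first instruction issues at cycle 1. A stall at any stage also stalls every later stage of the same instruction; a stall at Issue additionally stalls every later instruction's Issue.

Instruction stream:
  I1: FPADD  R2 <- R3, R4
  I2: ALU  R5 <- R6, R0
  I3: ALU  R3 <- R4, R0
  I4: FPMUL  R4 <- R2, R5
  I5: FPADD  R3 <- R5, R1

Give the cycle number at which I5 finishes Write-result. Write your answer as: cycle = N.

cycle = 15

I1 -> (1, 2, 5, 6)
I2 -> (2, 3, 4, 5)
I3 -> (6, 7, 8, 9)  // struct: ALU busy until I2 writes@5
I4 -> (7, 8, 13, 14)
I5 -> (10, 11, 14, 15)  // WAW R3: wait I3 write@9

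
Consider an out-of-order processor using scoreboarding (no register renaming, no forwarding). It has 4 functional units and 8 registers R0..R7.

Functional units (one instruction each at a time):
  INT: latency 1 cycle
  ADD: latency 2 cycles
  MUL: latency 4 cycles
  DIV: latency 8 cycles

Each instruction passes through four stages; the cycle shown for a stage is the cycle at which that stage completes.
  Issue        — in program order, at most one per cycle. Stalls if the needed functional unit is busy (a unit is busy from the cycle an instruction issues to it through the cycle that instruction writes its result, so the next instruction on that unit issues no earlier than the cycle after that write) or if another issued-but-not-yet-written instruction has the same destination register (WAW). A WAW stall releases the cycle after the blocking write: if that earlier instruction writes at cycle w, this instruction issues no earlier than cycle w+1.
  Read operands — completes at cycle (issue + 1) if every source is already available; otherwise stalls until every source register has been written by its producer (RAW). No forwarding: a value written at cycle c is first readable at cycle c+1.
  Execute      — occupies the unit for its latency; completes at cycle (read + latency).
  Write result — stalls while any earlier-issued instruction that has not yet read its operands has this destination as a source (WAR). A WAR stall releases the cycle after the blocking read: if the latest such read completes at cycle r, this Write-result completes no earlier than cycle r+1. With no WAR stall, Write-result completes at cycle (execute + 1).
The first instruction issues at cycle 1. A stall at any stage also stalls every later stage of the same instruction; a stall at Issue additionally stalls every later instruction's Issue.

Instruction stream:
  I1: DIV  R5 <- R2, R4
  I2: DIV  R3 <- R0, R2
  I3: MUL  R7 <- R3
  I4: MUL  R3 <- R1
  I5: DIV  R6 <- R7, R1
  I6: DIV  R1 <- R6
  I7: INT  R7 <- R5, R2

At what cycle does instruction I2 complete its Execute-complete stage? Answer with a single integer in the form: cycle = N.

1) issue 1, read 2, done 10, write 11
2) issue 12, read 13, done 21, write 22  <struct: DIV busy until I1 writes@11>
3) issue 13, read 23, done 27, write 28  <RAW R3: wait I2 write@22>
4) issue 29, read 30, done 34, write 35  <struct: MUL busy until I3 writes@28>
5) issue 30, read 31, done 39, write 40
6) issue 41, read 42, done 50, write 51  <struct: DIV busy until I5 writes@40>
7) issue 42, read 43, done 44, write 45

cycle = 21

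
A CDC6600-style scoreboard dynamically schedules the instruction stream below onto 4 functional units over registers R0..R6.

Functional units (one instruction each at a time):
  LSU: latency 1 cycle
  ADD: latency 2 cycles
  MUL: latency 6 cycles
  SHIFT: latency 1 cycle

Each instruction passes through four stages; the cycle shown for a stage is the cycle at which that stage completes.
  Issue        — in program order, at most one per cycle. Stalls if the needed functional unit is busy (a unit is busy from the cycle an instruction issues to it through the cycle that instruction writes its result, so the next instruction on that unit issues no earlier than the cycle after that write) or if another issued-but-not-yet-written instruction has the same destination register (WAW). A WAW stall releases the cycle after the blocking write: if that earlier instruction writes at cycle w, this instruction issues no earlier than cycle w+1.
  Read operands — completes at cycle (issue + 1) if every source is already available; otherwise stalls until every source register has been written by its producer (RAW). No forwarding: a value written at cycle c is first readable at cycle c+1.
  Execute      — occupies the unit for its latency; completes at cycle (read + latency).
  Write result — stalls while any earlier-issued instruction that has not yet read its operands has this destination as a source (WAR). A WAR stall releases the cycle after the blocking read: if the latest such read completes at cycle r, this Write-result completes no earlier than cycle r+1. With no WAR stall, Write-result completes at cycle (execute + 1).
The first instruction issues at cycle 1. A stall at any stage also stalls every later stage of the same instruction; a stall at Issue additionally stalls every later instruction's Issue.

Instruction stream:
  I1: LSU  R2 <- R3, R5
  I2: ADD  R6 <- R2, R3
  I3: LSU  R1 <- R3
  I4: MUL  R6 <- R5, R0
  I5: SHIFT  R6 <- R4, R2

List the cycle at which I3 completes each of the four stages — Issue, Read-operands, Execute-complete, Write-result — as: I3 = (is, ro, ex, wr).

[1] I1 dispatched to LSU
[2] I1 operands ready, I2 dispatched to ADD
[3] I1 complete
[4] R2←I1
[5] I2 operands ready, I3 dispatched to LSU
[6] I3 operands ready
[7] I2 complete, I3 complete
[8] R6←I2, R1←I3
[9] I4 dispatched to MUL
[10] I4 operands ready
[16] I4 complete
[17] R6←I4
[18] I5 dispatched to SHIFT
[19] I5 operands ready
[20] I5 complete
[21] R6←I5

I3 = (5, 6, 7, 8)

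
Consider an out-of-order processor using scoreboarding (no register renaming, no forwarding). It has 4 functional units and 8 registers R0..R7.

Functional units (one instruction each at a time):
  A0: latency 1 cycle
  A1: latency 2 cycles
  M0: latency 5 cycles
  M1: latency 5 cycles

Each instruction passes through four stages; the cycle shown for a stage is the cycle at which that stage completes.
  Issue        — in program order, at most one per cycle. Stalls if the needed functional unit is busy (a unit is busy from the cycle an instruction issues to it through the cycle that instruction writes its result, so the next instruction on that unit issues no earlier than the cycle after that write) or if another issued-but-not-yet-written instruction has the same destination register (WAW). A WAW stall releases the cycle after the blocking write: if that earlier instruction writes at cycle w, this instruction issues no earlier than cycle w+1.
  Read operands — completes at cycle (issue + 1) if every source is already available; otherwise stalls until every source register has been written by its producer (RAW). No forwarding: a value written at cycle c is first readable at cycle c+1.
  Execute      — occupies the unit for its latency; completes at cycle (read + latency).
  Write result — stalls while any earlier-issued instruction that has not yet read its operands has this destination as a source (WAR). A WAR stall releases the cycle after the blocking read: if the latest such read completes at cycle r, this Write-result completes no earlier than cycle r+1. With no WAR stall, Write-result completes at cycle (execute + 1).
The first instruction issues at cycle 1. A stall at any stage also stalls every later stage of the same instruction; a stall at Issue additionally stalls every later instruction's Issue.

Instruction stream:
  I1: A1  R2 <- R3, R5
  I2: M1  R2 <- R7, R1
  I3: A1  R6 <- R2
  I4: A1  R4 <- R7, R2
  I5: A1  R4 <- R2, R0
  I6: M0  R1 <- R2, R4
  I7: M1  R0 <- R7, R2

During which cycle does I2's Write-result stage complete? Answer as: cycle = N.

cycle = 13

cycle 1: I1 dispatched to A1
cycle 2: I1 operands ready
cycle 4: I1 complete
cycle 5: R2←I1
cycle 6: I2 dispatched to M1
cycle 7: I2 operands ready, I3 dispatched to A1
cycle 12: I2 complete
cycle 13: R2←I2
cycle 14: I3 operands ready
cycle 16: I3 complete
cycle 17: R6←I3
cycle 18: I4 dispatched to A1
cycle 19: I4 operands ready
cycle 21: I4 complete
cycle 22: R4←I4
cycle 23: I5 dispatched to A1
cycle 24: I5 operands ready, I6 dispatched to M0
cycle 25: I7 dispatched to M1
cycle 26: I5 complete, I7 operands ready
cycle 27: R4←I5
cycle 28: I6 operands ready
cycle 31: I7 complete
cycle 32: R0←I7
cycle 33: I6 complete
cycle 34: R1←I6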